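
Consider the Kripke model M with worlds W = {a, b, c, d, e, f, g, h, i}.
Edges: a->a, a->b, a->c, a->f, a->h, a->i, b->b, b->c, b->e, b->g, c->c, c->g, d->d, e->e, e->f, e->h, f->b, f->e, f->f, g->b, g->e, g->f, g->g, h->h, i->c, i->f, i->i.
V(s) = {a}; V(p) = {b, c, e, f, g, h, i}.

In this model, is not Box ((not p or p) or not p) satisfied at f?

At f: Box ((not p or p) or not p) is true, so not Box ((not p or p) or not p) is false.
  At f: Box ((not p or p) or not p) requires (not p or p) or not p at every successor {b, e, f}.
    At b: (not p or p) or not p is true.
    At e: (not p or p) or not p is true.
    At f: (not p or p) or not p is true.
  So Box ((not p or p) or not p) is true at f.

No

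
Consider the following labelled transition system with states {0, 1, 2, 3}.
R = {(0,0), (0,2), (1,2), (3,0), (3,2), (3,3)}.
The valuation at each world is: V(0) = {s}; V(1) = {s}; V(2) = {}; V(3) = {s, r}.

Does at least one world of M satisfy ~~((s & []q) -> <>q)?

Let φ = ~~((s & []q) -> <>q). Evaluate φ at each world:
  0 (successors {0, 2}): φ is true.
  1 (successors {2}): φ is true.
  2 (successors ∅): φ is true.
  3 (successors {0, 2, 3}): φ is true.
Detail at 0 (witness):
  At 0: ~((s & []q) -> <>q) is false, so ~~((s & []q) -> <>q) is true.
    At 0: (s & []q) -> <>q is true, so ~((s & []q) -> <>q) is false.
      At 0: s & []q is false, <>q is false, so (s & []q) -> <>q is true.

Yes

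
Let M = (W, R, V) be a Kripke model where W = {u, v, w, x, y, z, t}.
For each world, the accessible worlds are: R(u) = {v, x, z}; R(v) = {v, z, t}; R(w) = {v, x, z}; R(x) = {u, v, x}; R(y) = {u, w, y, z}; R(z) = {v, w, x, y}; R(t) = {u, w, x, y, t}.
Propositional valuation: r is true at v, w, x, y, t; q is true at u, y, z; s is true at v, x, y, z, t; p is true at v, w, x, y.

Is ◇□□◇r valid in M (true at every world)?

Let φ = ◇□□◇r. Evaluate φ at each world:
  u (successors {v, x, z}): φ is true.
  v (successors {v, z, t}): φ is true.
  w (successors {v, x, z}): φ is true.
  x (successors {u, v, x}): φ is true.
  y (successors {u, w, y, z}): φ is true.
  z (successors {v, w, x, y}): φ is true.
  t (successors {u, w, x, y, t}): φ is true.
For instance, at z:
  At z: ◇□□◇r requires □□◇r at some successor in {v, w, x, y}.
    □□◇r holds at v, so ◇□□◇r is true at z.
      At v: □□◇r requires □◇r at every successor {v, z, t}.
        At v: □◇r is true.
        At z: □◇r is true.
        At t: □◇r is true.
      So □□◇r is true at v.

Yes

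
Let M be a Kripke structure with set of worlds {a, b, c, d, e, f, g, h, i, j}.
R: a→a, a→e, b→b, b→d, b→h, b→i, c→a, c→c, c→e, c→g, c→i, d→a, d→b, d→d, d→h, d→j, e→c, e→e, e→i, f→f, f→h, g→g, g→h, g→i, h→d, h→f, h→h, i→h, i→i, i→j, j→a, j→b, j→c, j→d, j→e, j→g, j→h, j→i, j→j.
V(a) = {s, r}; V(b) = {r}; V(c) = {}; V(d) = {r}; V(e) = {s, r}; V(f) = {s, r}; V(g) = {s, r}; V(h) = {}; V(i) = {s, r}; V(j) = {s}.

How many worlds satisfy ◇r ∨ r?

10

Let φ = ◇r ∨ r. Evaluate φ at each world:
  a (successors {a, e}): φ is true.
  b (successors {b, d, h, i}): φ is true.
  c (successors {a, c, e, g, i}): φ is true.
  d (successors {a, b, d, h, j}): φ is true.
  e (successors {c, e, i}): φ is true.
  f (successors {f, h}): φ is true.
  g (successors {g, h, i}): φ is true.
  h (successors {d, f, h}): φ is true.
  i (successors {h, i, j}): φ is true.
  j (successors {a, b, c, d, e, g, h, i, j}): φ is true.
For instance, at i:
  At i: ◇r is true, r is true, so ◇r ∨ r is true.
    At i: ◇r requires r at some successor in {h, i, j}.
      r holds at i, so ◇r is true at i.
Satisfying worlds: {a, b, c, d, e, f, g, h, i, j}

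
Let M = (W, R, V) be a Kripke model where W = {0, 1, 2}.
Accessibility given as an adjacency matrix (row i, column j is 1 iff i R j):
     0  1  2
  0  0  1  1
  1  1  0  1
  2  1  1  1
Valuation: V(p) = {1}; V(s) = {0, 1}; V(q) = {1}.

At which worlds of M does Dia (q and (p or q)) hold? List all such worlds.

0, 2

Let φ = Dia (q and (p or q)). Evaluate φ at each world:
  0 (successors {1, 2}): φ is true.
  1 (successors {0, 2}): φ is false.
  2 (successors {0, 1, 2}): φ is true.
For instance, at 2:
  At 2: Dia (q and (p or q)) requires q and (p or q) at some successor in {0, 1, 2}.
    q and (p or q) holds at 1, so Dia (q and (p or q)) is true at 2.
Satisfying worlds: {0, 2}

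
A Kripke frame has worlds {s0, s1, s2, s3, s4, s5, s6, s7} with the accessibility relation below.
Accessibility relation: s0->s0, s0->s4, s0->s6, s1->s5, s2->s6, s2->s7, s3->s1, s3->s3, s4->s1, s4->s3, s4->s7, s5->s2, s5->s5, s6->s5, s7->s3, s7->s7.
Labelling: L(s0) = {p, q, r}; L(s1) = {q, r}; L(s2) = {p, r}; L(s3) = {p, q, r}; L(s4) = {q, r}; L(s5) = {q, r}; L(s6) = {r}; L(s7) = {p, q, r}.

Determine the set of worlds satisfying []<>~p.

s0, s1, s3, s5, s6

Let φ = []<>~p. Evaluate φ at each world:
  s0 (successors {s0, s4, s6}): φ is true.
  s1 (successors {s5}): φ is true.
  s2 (successors {s6, s7}): φ is false.
  s3 (successors {s1, s3}): φ is true.
  s4 (successors {s1, s3, s7}): φ is false.
  s5 (successors {s2, s5}): φ is true.
  s6 (successors {s5}): φ is true.
  s7 (successors {s3, s7}): φ is false.
For instance, at s4:
  At s4: []<>~p requires <>~p at every successor {s1, s3, s7}.
    <>~p fails at s7, so []<>~p is false at s4.
      At s7: <>~p requires ~p at some successor in {s3, s7}.
        At s3: ~p is false.
        At s7: ~p is false.
      So <>~p is false at s7.
Satisfying worlds: {s0, s1, s3, s5, s6}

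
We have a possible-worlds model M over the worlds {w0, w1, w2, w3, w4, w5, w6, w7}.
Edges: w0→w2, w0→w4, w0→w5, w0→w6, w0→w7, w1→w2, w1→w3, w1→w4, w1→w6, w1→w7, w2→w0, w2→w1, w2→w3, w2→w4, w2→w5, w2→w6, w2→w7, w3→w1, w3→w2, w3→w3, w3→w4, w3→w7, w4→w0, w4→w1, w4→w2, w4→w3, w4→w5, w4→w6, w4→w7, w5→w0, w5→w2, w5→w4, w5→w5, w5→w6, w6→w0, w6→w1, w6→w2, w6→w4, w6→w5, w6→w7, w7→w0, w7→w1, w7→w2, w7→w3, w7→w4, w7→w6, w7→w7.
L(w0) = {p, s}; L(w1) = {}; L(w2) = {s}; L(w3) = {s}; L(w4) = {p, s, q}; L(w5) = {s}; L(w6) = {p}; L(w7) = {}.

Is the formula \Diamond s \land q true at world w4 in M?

Yes

At w4: \Diamond s is true, q is true, so \Diamond s \land q is true.
  At w4: \Diamond s requires s at some successor in {w0, w1, w2, w3, w5, w6, w7}.
    s holds at w0, so \Diamond s is true at w4.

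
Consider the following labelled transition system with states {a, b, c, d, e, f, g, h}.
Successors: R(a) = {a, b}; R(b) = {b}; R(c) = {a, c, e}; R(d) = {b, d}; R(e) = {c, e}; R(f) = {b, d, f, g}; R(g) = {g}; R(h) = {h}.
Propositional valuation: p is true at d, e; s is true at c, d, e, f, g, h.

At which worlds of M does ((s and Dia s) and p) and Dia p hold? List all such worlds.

Let φ = ((s and Dia s) and p) and Dia p. Evaluate φ at each world:
  a (successors {a, b}): φ is false.
  b (successors {b}): φ is false.
  c (successors {a, c, e}): φ is false.
  d (successors {b, d}): φ is true.
  e (successors {c, e}): φ is true.
  f (successors {b, d, f, g}): φ is false.
  g (successors {g}): φ is false.
  h (successors {h}): φ is false.
For instance, at h:
  At h: (s and Dia s) and p is false, Dia p is false, so ((s and Dia s) and p) and Dia p is false.
    At h: s and Dia s is true, p is false, so (s and Dia s) and p is false.
      At h: s is true, Dia s is true, so s and Dia s is true.
    At h: Dia p requires p at some successor in {h}.
      At h: p is false.
    So Dia p is false at h.
Satisfying worlds: {d, e}

d, e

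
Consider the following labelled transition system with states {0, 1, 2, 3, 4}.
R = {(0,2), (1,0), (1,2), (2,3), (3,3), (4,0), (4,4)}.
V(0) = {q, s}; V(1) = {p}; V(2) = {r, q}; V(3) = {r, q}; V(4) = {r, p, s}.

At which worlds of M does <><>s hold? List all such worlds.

4

Let φ = <><>s. Evaluate φ at each world:
  0 (successors {2}): φ is false.
  1 (successors {0, 2}): φ is false.
  2 (successors {3}): φ is false.
  3 (successors {3}): φ is false.
  4 (successors {0, 4}): φ is true.
For instance, at 2:
  At 2: <><>s requires <>s at some successor in {3}.
    At 3: <>s is false.
  So <><>s is false at 2.
Satisfying worlds: {4}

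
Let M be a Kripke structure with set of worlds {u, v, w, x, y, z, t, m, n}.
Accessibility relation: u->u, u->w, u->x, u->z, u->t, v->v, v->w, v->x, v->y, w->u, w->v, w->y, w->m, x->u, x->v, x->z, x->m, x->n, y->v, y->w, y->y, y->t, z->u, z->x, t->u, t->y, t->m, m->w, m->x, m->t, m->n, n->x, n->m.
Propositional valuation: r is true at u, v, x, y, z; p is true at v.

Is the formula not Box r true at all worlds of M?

Let φ = not Box r. Evaluate φ at each world:
  u (successors {u, w, x, z, t}): φ is true.
  v (successors {v, w, x, y}): φ is true.
  w (successors {u, v, y, m}): φ is true.
  x (successors {u, v, z, m, n}): φ is true.
  y (successors {v, w, y, t}): φ is true.
  z (successors {u, x}): φ is false.
  t (successors {u, y, m}): φ is true.
  m (successors {w, x, t, n}): φ is true.
  n (successors {x, m}): φ is true.
Detail at z (counterexample):
  At z: Box r is true, so not Box r is false.
    At z: Box r requires r at every successor {u, x}.
      At u: r is true.
      At x: r is true.
    So Box r is true at z.

No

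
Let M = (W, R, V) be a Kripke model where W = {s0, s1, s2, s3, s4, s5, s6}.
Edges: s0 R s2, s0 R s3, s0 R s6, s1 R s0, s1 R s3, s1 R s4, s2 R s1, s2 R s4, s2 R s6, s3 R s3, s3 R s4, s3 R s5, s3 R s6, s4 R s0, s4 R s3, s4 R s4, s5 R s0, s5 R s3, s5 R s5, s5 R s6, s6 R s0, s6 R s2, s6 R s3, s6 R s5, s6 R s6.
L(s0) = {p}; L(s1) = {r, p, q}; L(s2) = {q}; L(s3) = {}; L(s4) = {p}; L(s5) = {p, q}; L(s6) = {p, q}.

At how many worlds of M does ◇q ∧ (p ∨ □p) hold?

4

Let φ = ◇q ∧ (p ∨ □p). Evaluate φ at each world:
  s0 (successors {s2, s3, s6}): φ is true.
  s1 (successors {s0, s3, s4}): φ is false.
  s2 (successors {s1, s4, s6}): φ is true.
  s3 (successors {s3, s4, s5, s6}): φ is false.
  s4 (successors {s0, s3, s4}): φ is false.
  s5 (successors {s0, s3, s5, s6}): φ is true.
  s6 (successors {s0, s2, s3, s5, s6}): φ is true.
For instance, at s4:
  At s4: ◇q is false, p ∨ □p is true, so ◇q ∧ (p ∨ □p) is false.
    At s4: ◇q requires q at some successor in {s0, s3, s4}.
      At s0: q is false.
      At s3: q is false.
      At s4: q is false.
    So ◇q is false at s4.
    At s4: p is true, □p is false, so p ∨ □p is true.
      At s4: □p requires p at every successor {s0, s3, s4}.
        p fails at s3, so □p is false at s4.
Satisfying worlds: {s0, s2, s5, s6}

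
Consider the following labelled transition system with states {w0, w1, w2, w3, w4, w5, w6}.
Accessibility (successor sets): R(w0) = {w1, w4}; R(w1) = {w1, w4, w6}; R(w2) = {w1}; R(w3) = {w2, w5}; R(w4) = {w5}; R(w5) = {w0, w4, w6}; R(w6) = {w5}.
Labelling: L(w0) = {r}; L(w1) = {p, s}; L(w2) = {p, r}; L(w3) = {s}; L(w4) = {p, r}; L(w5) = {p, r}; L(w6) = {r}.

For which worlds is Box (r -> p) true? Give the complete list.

Let φ = Box (r -> p). Evaluate φ at each world:
  w0 (successors {w1, w4}): φ is true.
  w1 (successors {w1, w4, w6}): φ is false.
  w2 (successors {w1}): φ is true.
  w3 (successors {w2, w5}): φ is true.
  w4 (successors {w5}): φ is true.
  w5 (successors {w0, w4, w6}): φ is false.
  w6 (successors {w5}): φ is true.
For instance, at w1:
  At w1: Box (r -> p) requires r -> p at every successor {w1, w4, w6}.
    r -> p fails at w6, so Box (r -> p) is false at w1.
Satisfying worlds: {w0, w2, w3, w4, w6}

w0, w2, w3, w4, w6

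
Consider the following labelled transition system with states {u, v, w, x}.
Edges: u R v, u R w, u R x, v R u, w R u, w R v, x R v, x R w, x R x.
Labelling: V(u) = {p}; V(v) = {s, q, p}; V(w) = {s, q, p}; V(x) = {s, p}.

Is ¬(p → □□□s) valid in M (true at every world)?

Let φ = ¬(p → □□□s). Evaluate φ at each world:
  u (successors {v, w, x}): φ is true.
  v (successors {u}): φ is true.
  w (successors {u, v}): φ is true.
  x (successors {v, w, x}): φ is true.
For instance, at u:
  At u: p → □□□s is false, so ¬(p → □□□s) is true.
    At u: p is true, □□□s is false, so p → □□□s is false.
      At u: □□□s requires □□s at every successor {v, w, x}.
        □□s fails at w, so □□□s is false at u.

Yes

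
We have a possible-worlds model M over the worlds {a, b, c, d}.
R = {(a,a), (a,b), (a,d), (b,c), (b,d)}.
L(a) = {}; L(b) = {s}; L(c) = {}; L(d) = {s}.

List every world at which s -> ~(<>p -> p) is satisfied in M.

a, c

Recall that <>ψ holds at a world iff ψ holds at some accessible world.
Let φ = s -> ~(<>p -> p). Evaluate φ at each world:
  a (successors {a, b, d}): φ is true.
  b (successors {c, d}): φ is false.
  c (successors ∅): φ is true.
  d (successors ∅): φ is false.
For instance, at a:
  At a: s is false, ~(<>p -> p) is false, so s -> ~(<>p -> p) is true.
    At a: <>p -> p is true, so ~(<>p -> p) is false.
      At a: <>p is false, p is false, so <>p -> p is true.
Satisfying worlds: {a, c}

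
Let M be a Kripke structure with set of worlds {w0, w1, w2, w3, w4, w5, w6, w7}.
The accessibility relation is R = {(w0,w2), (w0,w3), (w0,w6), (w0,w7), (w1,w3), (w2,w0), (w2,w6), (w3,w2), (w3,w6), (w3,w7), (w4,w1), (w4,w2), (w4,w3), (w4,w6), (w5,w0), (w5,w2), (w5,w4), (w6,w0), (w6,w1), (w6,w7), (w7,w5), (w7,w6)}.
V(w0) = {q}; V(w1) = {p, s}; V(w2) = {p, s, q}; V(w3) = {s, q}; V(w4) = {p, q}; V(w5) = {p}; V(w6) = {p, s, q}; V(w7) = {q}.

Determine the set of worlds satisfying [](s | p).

Let φ = [](s | p). Evaluate φ at each world:
  w0 (successors {w2, w3, w6, w7}): φ is false.
  w1 (successors {w3}): φ is true.
  w2 (successors {w0, w6}): φ is false.
  w3 (successors {w2, w6, w7}): φ is false.
  w4 (successors {w1, w2, w3, w6}): φ is true.
  w5 (successors {w0, w2, w4}): φ is false.
  w6 (successors {w0, w1, w7}): φ is false.
  w7 (successors {w5, w6}): φ is true.
For instance, at w5:
  At w5: [](s | p) requires s | p at every successor {w0, w2, w4}.
    s | p fails at w0, so [](s | p) is false at w5.
Satisfying worlds: {w1, w4, w7}

w1, w4, w7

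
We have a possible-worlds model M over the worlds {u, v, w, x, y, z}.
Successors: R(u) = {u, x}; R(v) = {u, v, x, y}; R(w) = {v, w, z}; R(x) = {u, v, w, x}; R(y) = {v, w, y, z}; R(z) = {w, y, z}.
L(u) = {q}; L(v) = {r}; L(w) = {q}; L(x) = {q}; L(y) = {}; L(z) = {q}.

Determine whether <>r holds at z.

No

At z: <>r requires r at some successor in {w, y, z}.
  At w: r is false.
  At y: r is false.
  At z: r is false.
So <>r is false at z.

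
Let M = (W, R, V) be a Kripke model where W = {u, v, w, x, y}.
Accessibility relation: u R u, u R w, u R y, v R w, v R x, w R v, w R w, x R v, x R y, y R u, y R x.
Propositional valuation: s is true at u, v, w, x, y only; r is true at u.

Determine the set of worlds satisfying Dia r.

Let φ = Dia r. Evaluate φ at each world:
  u (successors {u, w, y}): φ is true.
  v (successors {w, x}): φ is false.
  w (successors {v, w}): φ is false.
  x (successors {v, y}): φ is false.
  y (successors {u, x}): φ is true.
For instance, at v:
  At v: Dia r requires r at some successor in {w, x}.
    At w: r is false.
    At x: r is false.
  So Dia r is false at v.
Satisfying worlds: {u, y}

u, y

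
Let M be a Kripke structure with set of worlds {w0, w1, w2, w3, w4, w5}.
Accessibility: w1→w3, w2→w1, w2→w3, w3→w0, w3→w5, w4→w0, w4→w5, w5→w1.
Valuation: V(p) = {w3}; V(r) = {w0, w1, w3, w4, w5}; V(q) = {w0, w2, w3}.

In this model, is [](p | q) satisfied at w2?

At w2: [](p | q) requires p | q at every successor {w1, w3}.
  p | q fails at w1, so [](p | q) is false at w2.

No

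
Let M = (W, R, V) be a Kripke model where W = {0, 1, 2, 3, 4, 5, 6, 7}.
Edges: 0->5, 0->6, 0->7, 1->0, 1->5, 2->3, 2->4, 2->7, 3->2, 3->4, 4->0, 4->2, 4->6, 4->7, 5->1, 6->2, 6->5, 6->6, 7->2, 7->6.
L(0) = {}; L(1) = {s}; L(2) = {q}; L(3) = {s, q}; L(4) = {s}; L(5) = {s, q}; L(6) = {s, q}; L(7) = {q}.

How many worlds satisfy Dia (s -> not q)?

Let φ = Dia (s -> not q). Evaluate φ at each world:
  0 (successors {5, 6, 7}): φ is true.
  1 (successors {0, 5}): φ is true.
  2 (successors {3, 4, 7}): φ is true.
  3 (successors {2, 4}): φ is true.
  4 (successors {0, 2, 6, 7}): φ is true.
  5 (successors {1}): φ is true.
  6 (successors {2, 5, 6}): φ is true.
  7 (successors {2, 6}): φ is true.
For instance, at 2:
  At 2: Dia (s -> not q) requires s -> not q at some successor in {3, 4, 7}.
    s -> not q holds at 4, so Dia (s -> not q) is true at 2.
Satisfying worlds: {0, 1, 2, 3, 4, 5, 6, 7}

8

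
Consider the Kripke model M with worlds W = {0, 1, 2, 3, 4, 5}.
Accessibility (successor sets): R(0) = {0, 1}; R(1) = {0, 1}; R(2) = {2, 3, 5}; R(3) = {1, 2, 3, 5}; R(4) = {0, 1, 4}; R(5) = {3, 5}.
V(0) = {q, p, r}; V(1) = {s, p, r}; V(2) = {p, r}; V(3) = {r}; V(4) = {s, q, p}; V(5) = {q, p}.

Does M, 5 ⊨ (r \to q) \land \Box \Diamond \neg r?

Recall that \Box ψ holds at a world iff ψ holds at every accessible world, and \Diamond ψ holds iff ψ holds at some accessible world.
At 5: r \to q is true, \Box \Diamond \neg r is true, so (r \to q) \land \Box \Diamond \neg r is true.
  At 5: \Box \Diamond \neg r requires \Diamond \neg r at every successor {3, 5}.
      At 3: \Diamond \neg r requires \neg r at some successor in {1, 2, 3, 5}.
        \neg r holds at 5, so \Diamond \neg r is true at 3.
      At 5: \Diamond \neg r requires \neg r at some successor in {3, 5}.
        \neg r holds at 5, so \Diamond \neg r is true at 5.
  So \Box \Diamond \neg r is true at 5.

Yes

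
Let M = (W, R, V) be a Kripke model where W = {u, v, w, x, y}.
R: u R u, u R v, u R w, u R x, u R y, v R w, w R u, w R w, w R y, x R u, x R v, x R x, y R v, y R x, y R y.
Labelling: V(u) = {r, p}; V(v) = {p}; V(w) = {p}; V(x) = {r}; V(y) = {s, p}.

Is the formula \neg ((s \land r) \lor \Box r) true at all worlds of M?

Recall that \Box ψ holds at a world iff ψ holds at every accessible world, and \Diamond ψ holds iff ψ holds at some accessible world.
Let φ = \neg ((s \land r) \lor \Box r). Evaluate φ at each world:
  u (successors {u, v, w, x, y}): φ is true.
  v (successors {w}): φ is true.
  w (successors {u, w, y}): φ is true.
  x (successors {u, v, x}): φ is true.
  y (successors {v, x, y}): φ is true.
For instance, at u:
  At u: (s \land r) \lor \Box r is false, so \neg ((s \land r) \lor \Box r) is true.
    At u: s \land r is false, \Box r is false, so (s \land r) \lor \Box r is false.
      At u: \Box r requires r at every successor {u, v, w, x, y}.
        r fails at v, so \Box r is false at u.

Yes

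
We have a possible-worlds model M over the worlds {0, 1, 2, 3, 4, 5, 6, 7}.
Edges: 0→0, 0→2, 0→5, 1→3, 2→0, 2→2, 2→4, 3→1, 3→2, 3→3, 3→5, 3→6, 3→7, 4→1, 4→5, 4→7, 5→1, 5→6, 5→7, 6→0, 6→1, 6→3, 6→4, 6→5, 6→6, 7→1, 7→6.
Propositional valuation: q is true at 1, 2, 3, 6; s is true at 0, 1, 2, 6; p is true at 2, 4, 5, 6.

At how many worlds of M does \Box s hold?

1

Let φ = \Box s. Evaluate φ at each world:
  0 (successors {0, 2, 5}): φ is false.
  1 (successors {3}): φ is false.
  2 (successors {0, 2, 4}): φ is false.
  3 (successors {1, 2, 3, 5, 6, 7}): φ is false.
  4 (successors {1, 5, 7}): φ is false.
  5 (successors {1, 6, 7}): φ is false.
  6 (successors {0, 1, 3, 4, 5, 6}): φ is false.
  7 (successors {1, 6}): φ is true.
For instance, at 4:
  At 4: \Box s requires s at every successor {1, 5, 7}.
    s fails at 5, so \Box s is false at 4.
Satisfying worlds: {7}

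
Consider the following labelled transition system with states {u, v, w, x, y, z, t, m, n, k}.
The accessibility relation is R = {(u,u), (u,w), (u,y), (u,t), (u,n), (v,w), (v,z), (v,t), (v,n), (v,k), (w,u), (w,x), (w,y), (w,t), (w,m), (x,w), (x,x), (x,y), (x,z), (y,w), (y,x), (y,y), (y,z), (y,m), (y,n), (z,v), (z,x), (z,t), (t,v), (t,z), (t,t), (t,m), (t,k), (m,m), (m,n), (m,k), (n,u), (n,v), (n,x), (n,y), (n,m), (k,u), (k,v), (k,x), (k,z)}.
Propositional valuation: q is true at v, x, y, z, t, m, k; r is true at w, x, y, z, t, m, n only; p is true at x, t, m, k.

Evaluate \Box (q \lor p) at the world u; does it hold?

Recall that \Box ψ holds at a world iff ψ holds at every accessible world, and \Diamond ψ holds iff ψ holds at some accessible world.
At u: \Box (q \lor p) requires q \lor p at every successor {u, w, y, t, n}.
  q \lor p fails at u, so \Box (q \lor p) is false at u.

No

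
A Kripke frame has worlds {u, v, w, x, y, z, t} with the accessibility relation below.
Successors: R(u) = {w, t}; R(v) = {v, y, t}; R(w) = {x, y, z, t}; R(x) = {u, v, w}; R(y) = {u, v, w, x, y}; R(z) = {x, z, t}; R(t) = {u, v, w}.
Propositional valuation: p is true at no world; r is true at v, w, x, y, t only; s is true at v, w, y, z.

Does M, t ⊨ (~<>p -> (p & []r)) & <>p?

At t: ~<>p -> (p & []r) is false, <>p is false, so (~<>p -> (p & []r)) & <>p is false.
  At t: ~<>p is true, p & []r is false, so ~<>p -> (p & []r) is false.
    At t: <>p is false, so ~<>p is true.
      At t: <>p requires p at some successor in {u, v, w}.
        At u: p is false.
        At v: p is false.
        At w: p is false.
      So <>p is false at t.
    At t: p is false, []r is false, so p & []r is false.
      At t: []r requires r at every successor {u, v, w}.
        r fails at u, so []r is false at t.
  At t: <>p requires p at some successor in {u, v, w}.
    At u: p is false.
    At v: p is false.
    At w: p is false.
  So <>p is false at t.

No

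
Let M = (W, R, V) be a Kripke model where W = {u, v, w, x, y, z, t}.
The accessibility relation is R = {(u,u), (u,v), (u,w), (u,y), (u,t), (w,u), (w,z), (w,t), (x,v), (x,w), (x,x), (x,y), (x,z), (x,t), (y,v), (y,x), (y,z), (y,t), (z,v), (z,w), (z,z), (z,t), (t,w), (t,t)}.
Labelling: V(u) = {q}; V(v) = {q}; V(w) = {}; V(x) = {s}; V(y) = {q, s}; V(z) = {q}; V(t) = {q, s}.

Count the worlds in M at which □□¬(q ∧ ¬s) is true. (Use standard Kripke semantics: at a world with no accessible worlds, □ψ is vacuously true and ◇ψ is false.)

1

Let φ = □□¬(q ∧ ¬s). Evaluate φ at each world:
  u (successors {u, v, w, y, t}): φ is false.
  v (successors ∅): φ is true.
  w (successors {u, z, t}): φ is false.
  x (successors {v, w, x, y, z, t}): φ is false.
  y (successors {v, x, z, t}): φ is false.
  z (successors {v, w, z, t}): φ is false.
  t (successors {w, t}): φ is false.
For instance, at z:
  At z: □□¬(q ∧ ¬s) requires □¬(q ∧ ¬s) at every successor {v, w, z, t}.
    □¬(q ∧ ¬s) fails at w, so □□¬(q ∧ ¬s) is false at z.
      At w: □¬(q ∧ ¬s) requires ¬(q ∧ ¬s) at every successor {u, z, t}.
        ¬(q ∧ ¬s) fails at u, so □¬(q ∧ ¬s) is false at w.
Satisfying worlds: {v}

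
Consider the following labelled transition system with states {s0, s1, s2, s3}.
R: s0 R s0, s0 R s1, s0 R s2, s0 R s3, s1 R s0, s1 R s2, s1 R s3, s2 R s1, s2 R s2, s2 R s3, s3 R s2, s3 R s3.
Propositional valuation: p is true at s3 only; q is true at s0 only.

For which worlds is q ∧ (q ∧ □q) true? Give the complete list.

none

Let φ = q ∧ (q ∧ □q). Evaluate φ at each world:
  s0 (successors {s0, s1, s2, s3}): φ is false.
  s1 (successors {s0, s2, s3}): φ is false.
  s2 (successors {s1, s2, s3}): φ is false.
  s3 (successors {s2, s3}): φ is false.
For instance, at s0:
  At s0: q is true, q ∧ □q is false, so q ∧ (q ∧ □q) is false.
    At s0: q is true, □q is false, so q ∧ □q is false.
      At s0: □q requires q at every successor {s0, s1, s2, s3}.
        q fails at s1, so □q is false at s0.
Satisfying worlds: none.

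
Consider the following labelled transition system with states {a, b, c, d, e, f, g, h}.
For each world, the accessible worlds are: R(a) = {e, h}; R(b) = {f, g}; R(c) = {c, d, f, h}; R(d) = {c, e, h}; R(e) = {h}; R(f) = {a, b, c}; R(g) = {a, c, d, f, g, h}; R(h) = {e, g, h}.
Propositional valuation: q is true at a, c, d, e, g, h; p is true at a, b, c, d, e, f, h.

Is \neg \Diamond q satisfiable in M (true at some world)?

Recall that \Diamond ψ holds at a world iff ψ holds at some accessible world.
Let φ = \neg \Diamond q. Evaluate φ at each world:
  a (successors {e, h}): φ is false.
  b (successors {f, g}): φ is false.
  c (successors {c, d, f, h}): φ is false.
  d (successors {c, e, h}): φ is false.
  e (successors {h}): φ is false.
  f (successors {a, b, c}): φ is false.
  g (successors {a, c, d, f, g, h}): φ is false.
  h (successors {e, g, h}): φ is false.
For instance, at b:
  At b: \Diamond q is true, so \neg \Diamond q is false.
    At b: \Diamond q requires q at some successor in {f, g}.
      q holds at g, so \Diamond q is true at b.

No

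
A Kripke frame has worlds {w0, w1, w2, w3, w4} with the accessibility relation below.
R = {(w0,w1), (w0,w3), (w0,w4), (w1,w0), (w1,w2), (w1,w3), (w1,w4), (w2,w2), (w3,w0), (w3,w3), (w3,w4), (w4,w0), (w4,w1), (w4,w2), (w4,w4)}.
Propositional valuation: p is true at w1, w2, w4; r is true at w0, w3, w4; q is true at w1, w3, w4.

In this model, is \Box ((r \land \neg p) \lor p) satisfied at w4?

At w4: \Box ((r \land \neg p) \lor p) requires (r \land \neg p) \lor p at every successor {w0, w1, w2, w4}.
  At w0: (r \land \neg p) \lor p is true.
  At w1: (r \land \neg p) \lor p is true.
  At w2: (r \land \neg p) \lor p is true.
  At w4: (r \land \neg p) \lor p is true.
So \Box ((r \land \neg p) \lor p) is true at w4.

Yes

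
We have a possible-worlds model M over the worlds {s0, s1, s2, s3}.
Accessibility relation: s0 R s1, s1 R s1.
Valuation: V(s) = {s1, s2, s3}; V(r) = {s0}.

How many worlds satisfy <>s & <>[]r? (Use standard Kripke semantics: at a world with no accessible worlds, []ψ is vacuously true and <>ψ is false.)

Let φ = <>s & <>[]r. Evaluate φ at each world:
  s0 (successors {s1}): φ is false.
  s1 (successors {s1}): φ is false.
  s2 (successors ∅): φ is false.
  s3 (successors ∅): φ is false.
For instance, at s1:
  At s1: <>s is true, <>[]r is false, so <>s & <>[]r is false.
    At s1: <>s requires s at some successor in {s1}.
      s holds at s1, so <>s is true at s1.
    At s1: <>[]r requires []r at some successor in {s1}.
      At s1: []r is false.
    So <>[]r is false at s1.
Satisfying worlds: none.

0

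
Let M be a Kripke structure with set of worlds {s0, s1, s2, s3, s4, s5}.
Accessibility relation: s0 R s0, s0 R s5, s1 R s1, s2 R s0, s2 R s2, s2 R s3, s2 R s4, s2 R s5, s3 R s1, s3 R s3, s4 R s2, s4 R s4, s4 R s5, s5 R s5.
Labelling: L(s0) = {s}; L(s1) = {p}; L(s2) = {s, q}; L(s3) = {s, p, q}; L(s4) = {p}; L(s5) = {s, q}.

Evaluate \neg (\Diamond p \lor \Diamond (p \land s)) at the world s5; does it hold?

Yes

Recall that \Diamond ψ holds at a world iff ψ holds at some accessible world.
At s5: \Diamond p \lor \Diamond (p \land s) is false, so \neg (\Diamond p \lor \Diamond (p \land s)) is true.
  At s5: \Diamond p is false, \Diamond (p \land s) is false, so \Diamond p \lor \Diamond (p \land s) is false.
    At s5: \Diamond p requires p at some successor in {s5}.
      At s5: p is false.
    So \Diamond p is false at s5.
    At s5: \Diamond (p \land s) requires p \land s at some successor in {s5}.
      At s5: p \land s is false.
    So \Diamond (p \land s) is false at s5.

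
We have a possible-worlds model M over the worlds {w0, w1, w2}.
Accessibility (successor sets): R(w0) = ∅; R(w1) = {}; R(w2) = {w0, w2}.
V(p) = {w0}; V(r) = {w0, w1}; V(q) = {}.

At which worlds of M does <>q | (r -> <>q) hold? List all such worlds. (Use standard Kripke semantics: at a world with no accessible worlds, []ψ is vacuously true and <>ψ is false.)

Recall that <>ψ holds at a world iff ψ holds at some accessible world.
Let φ = <>q | (r -> <>q). Evaluate φ at each world:
  w0 (successors ∅): φ is false.
  w1 (successors ∅): φ is false.
  w2 (successors {w0, w2}): φ is true.
For instance, at w2:
  At w2: <>q is false, r -> <>q is true, so <>q | (r -> <>q) is true.
    At w2: <>q requires q at some successor in {w0, w2}.
      At w0: q is false.
      At w2: q is false.
    So <>q is false at w2.
    At w2: r is false, <>q is false, so r -> <>q is true.
      At w2: <>q requires q at some successor in {w0, w2}.
        At w0: q is false.
        At w2: q is false.
      So <>q is false at w2.
Satisfying worlds: {w2}

w2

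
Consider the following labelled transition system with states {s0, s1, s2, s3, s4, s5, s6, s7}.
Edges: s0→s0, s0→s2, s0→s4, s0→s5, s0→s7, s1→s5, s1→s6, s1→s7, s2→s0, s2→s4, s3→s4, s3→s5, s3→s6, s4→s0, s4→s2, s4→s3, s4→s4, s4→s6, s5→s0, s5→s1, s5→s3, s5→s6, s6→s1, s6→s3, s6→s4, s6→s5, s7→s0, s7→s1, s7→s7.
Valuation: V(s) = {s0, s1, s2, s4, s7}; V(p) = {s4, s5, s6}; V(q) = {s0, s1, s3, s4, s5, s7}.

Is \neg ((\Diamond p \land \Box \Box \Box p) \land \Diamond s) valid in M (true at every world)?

Yes

Let φ = \neg ((\Diamond p \land \Box \Box \Box p) \land \Diamond s). Evaluate φ at each world:
  s0 (successors {s0, s2, s4, s5, s7}): φ is true.
  s1 (successors {s5, s6, s7}): φ is true.
  s2 (successors {s0, s4}): φ is true.
  s3 (successors {s4, s5, s6}): φ is true.
  s4 (successors {s0, s2, s3, s4, s6}): φ is true.
  s5 (successors {s0, s1, s3, s6}): φ is true.
  s6 (successors {s1, s3, s4, s5}): φ is true.
  s7 (successors {s0, s1, s7}): φ is true.
For instance, at s7:
  At s7: (\Diamond p \land \Box \Box \Box p) \land \Diamond s is false, so \neg ((\Diamond p \land \Box \Box \Box p) \land \Diamond s) is true.
    At s7: \Diamond p \land \Box \Box \Box p is false, \Diamond s is true, so (\Diamond p \land \Box \Box \Box p) \land \Diamond s is false.
      At s7: \Diamond p is false, \Box \Box \Box p is false, so \Diamond p \land \Box \Box \Box p is false.
      At s7: \Diamond s requires s at some successor in {s0, s1, s7}.
        s holds at s0, so \Diamond s is true at s7.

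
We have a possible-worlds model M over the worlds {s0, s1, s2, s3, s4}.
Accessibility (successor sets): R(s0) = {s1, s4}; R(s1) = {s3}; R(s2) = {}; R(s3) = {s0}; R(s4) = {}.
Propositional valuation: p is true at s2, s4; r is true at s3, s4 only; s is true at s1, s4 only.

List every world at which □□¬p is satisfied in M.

s0, s1, s2, s4

Let φ = □□¬p. Evaluate φ at each world:
  s0 (successors {s1, s4}): φ is true.
  s1 (successors {s3}): φ is true.
  s2 (successors ∅): φ is true.
  s3 (successors {s0}): φ is false.
  s4 (successors ∅): φ is true.
For instance, at s3:
  At s3: □□¬p requires □¬p at every successor {s0}.
    □¬p fails at s0, so □□¬p is false at s3.
      At s0: □¬p requires ¬p at every successor {s1, s4}.
        ¬p fails at s4, so □¬p is false at s0.
Satisfying worlds: {s0, s1, s2, s4}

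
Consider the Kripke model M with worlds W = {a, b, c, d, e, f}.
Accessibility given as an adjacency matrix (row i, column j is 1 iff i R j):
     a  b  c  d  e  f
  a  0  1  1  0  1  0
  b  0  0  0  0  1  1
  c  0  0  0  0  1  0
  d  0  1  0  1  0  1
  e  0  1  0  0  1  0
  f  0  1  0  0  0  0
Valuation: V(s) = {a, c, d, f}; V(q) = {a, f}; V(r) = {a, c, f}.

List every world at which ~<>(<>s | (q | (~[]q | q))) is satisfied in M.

Recall that []ψ holds at a world iff ψ holds at every accessible world, and <>ψ holds iff ψ holds at some accessible world.
Let φ = ~<>(<>s | (q | (~[]q | q))). Evaluate φ at each world:
  a (successors {b, c, e}): φ is false.
  b (successors {e, f}): φ is false.
  c (successors {e}): φ is false.
  d (successors {b, d, f}): φ is false.
  e (successors {b, e}): φ is false.
  f (successors {b}): φ is false.
For instance, at c:
  At c: <>(<>s | (q | (~[]q | q))) is true, so ~<>(<>s | (q | (~[]q | q))) is false.
    At c: <>(<>s | (q | (~[]q | q))) requires <>s | (q | (~[]q | q)) at some successor in {e}.
      <>s | (q | (~[]q | q)) holds at e, so <>(<>s | (q | (~[]q | q))) is true at c.
Satisfying worlds: none.

none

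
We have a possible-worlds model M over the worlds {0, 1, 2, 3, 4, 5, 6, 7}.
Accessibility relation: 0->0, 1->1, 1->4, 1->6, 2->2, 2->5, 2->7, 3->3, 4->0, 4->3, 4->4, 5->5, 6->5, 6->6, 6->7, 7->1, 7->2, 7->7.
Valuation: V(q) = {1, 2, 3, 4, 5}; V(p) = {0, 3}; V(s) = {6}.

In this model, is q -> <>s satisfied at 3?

At 3: q is true, <>s is false, so q -> <>s is false.
  At 3: <>s requires s at some successor in {3}.
    At 3: s is false.
  So <>s is false at 3.

No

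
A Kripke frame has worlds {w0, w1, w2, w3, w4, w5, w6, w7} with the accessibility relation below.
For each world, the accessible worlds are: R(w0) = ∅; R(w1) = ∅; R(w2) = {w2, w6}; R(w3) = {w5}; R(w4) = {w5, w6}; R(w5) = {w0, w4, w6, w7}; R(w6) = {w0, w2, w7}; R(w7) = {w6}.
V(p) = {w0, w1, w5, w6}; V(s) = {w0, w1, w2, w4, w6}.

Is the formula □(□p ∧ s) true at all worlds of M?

Let φ = □(□p ∧ s). Evaluate φ at each world:
  w0 (successors ∅): φ is true.
  w1 (successors ∅): φ is true.
  w2 (successors {w2, w6}): φ is false.
  w3 (successors {w5}): φ is false.
  w4 (successors {w5, w6}): φ is false.
  w5 (successors {w0, w4, w6, w7}): φ is false.
  w6 (successors {w0, w2, w7}): φ is false.
  w7 (successors {w6}): φ is false.
Detail at w2 (counterexample):
  At w2: □(□p ∧ s) requires □p ∧ s at every successor {w2, w6}.
    □p ∧ s fails at w2, so □(□p ∧ s) is false at w2.
      At w2: □p is false, s is true, so □p ∧ s is false.

No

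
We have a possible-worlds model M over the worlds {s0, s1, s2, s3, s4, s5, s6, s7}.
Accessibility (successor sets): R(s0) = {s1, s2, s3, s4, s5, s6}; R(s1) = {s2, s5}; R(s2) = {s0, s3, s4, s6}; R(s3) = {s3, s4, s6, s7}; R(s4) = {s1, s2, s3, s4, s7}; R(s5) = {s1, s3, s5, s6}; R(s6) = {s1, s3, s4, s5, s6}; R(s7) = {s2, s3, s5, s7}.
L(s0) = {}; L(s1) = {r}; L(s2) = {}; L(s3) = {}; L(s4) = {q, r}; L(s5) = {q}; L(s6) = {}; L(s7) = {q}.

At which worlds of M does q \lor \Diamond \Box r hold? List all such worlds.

Recall that \Box ψ holds at a world iff ψ holds at every accessible world, and \Diamond ψ holds iff ψ holds at some accessible world.
Let φ = q \lor \Diamond \Box r. Evaluate φ at each world:
  s0 (successors {s1, s2, s3, s4, s5, s6}): φ is false.
  s1 (successors {s2, s5}): φ is false.
  s2 (successors {s0, s3, s4, s6}): φ is false.
  s3 (successors {s3, s4, s6, s7}): φ is false.
  s4 (successors {s1, s2, s3, s4, s7}): φ is true.
  s5 (successors {s1, s3, s5, s6}): φ is true.
  s6 (successors {s1, s3, s4, s5, s6}): φ is false.
  s7 (successors {s2, s3, s5, s7}): φ is true.
For instance, at s0:
  At s0: q is false, \Diamond \Box r is false, so q \lor \Diamond \Box r is false.
    At s0: \Diamond \Box r requires \Box r at some successor in {s1, s2, s3, s4, s5, s6}.
      At s1: \Box r is false.
      At s2: \Box r is false.
      At s3: \Box r is false.
      At s4: \Box r is false.
      At s5: \Box r is false.
      At s6: \Box r is false.
    So \Diamond \Box r is false at s0.
Satisfying worlds: {s4, s5, s7}

s4, s5, s7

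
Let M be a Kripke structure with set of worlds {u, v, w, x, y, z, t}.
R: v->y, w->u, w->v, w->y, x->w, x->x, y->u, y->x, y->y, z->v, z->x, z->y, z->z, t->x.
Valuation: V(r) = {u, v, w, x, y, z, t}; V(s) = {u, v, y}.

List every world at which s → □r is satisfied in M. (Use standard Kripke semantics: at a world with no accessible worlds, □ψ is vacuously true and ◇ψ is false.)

Recall that □ψ holds at a world iff ψ holds at every accessible world, and ◇ψ holds iff ψ holds at some accessible world.
Let φ = s → □r. Evaluate φ at each world:
  u (successors ∅): φ is true.
  v (successors {y}): φ is true.
  w (successors {u, v, y}): φ is true.
  x (successors {w, x}): φ is true.
  y (successors {u, x, y}): φ is true.
  z (successors {v, x, y, z}): φ is true.
  t (successors {x}): φ is true.
For instance, at x:
  At x: s is false, □r is true, so s → □r is true.
    At x: □r requires r at every successor {w, x}.
      At w: r is true.
      At x: r is true.
    So □r is true at x.
Satisfying worlds: {u, v, w, x, y, z, t}

u, v, w, x, y, z, t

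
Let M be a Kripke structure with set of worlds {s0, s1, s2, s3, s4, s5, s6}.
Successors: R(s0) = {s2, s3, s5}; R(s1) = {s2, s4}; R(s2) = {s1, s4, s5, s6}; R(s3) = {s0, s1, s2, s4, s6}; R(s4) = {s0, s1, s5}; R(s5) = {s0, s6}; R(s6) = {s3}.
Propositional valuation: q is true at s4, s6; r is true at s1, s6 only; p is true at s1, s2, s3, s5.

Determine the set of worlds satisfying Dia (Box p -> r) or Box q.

s0, s1, s2, s3, s4, s5, s6

Let φ = Dia (Box p -> r) or Box q. Evaluate φ at each world:
  s0 (successors {s2, s3, s5}): φ is true.
  s1 (successors {s2, s4}): φ is true.
  s2 (successors {s1, s4, s5, s6}): φ is true.
  s3 (successors {s0, s1, s2, s4, s6}): φ is true.
  s4 (successors {s0, s1, s5}): φ is true.
  s5 (successors {s0, s6}): φ is true.
  s6 (successors {s3}): φ is true.
For instance, at s1:
  At s1: Dia (Box p -> r) is true, Box q is false, so Dia (Box p -> r) or Box q is true.
    At s1: Dia (Box p -> r) requires Box p -> r at some successor in {s2, s4}.
      Box p -> r holds at s2, so Dia (Box p -> r) is true at s1.
    At s1: Box q requires q at every successor {s2, s4}.
      q fails at s2, so Box q is false at s1.
Satisfying worlds: {s0, s1, s2, s3, s4, s5, s6}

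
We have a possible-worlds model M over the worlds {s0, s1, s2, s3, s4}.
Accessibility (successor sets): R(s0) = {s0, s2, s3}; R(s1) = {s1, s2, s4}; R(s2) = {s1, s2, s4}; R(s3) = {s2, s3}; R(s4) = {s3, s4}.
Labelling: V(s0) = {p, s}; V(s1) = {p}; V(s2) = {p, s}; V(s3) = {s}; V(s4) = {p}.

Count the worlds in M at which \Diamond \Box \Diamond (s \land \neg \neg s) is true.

Let φ = \Diamond \Box \Diamond (s \land \neg \neg s). Evaluate φ at each world:
  s0 (successors {s0, s2, s3}): φ is true.
  s1 (successors {s1, s2, s4}): φ is true.
  s2 (successors {s1, s2, s4}): φ is true.
  s3 (successors {s2, s3}): φ is true.
  s4 (successors {s3, s4}): φ is true.
For instance, at s0:
  At s0: \Diamond \Box \Diamond (s \land \neg \neg s) requires \Box \Diamond (s \land \neg \neg s) at some successor in {s0, s2, s3}.
    \Box \Diamond (s \land \neg \neg s) holds at s0, so \Diamond \Box \Diamond (s \land \neg \neg s) is true at s0.
      At s0: \Box \Diamond (s \land \neg \neg s) requires \Diamond (s \land \neg \neg s) at every successor {s0, s2, s3}.
        At s0: \Diamond (s \land \neg \neg s) is true.
        At s2: \Diamond (s \land \neg \neg s) is true.
        At s3: \Diamond (s \land \neg \neg s) is true.
      So \Box \Diamond (s \land \neg \neg s) is true at s0.
Satisfying worlds: {s0, s1, s2, s3, s4}

5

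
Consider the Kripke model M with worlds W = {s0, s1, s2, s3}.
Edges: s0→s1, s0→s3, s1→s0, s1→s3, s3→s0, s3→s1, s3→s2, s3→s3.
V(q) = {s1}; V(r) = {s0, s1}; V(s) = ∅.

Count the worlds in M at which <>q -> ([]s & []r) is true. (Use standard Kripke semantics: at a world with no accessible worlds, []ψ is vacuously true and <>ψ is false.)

2

Recall that []ψ holds at a world iff ψ holds at every accessible world, and <>ψ holds iff ψ holds at some accessible world.
Let φ = <>q -> ([]s & []r). Evaluate φ at each world:
  s0 (successors {s1, s3}): φ is false.
  s1 (successors {s0, s3}): φ is true.
  s2 (successors ∅): φ is true.
  s3 (successors {s0, s1, s2, s3}): φ is false.
For instance, at s3:
  At s3: <>q is true, []s & []r is false, so <>q -> ([]s & []r) is false.
    At s3: <>q requires q at some successor in {s0, s1, s2, s3}.
      q holds at s1, so <>q is true at s3.
    At s3: []s is false, []r is false, so []s & []r is false.
      At s3: []s requires s at every successor {s0, s1, s2, s3}.
        s fails at s0, so []s is false at s3.
      At s3: []r requires r at every successor {s0, s1, s2, s3}.
        r fails at s2, so []r is false at s3.
Satisfying worlds: {s1, s2}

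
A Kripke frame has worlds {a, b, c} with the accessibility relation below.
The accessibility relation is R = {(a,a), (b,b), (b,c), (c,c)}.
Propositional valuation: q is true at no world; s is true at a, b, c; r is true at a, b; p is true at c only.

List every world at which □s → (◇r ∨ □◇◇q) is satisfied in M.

a, b

Let φ = □s → (◇r ∨ □◇◇q). Evaluate φ at each world:
  a (successors {a}): φ is true.
  b (successors {b, c}): φ is true.
  c (successors {c}): φ is false.
For instance, at c:
  At c: □s is true, ◇r ∨ □◇◇q is false, so □s → (◇r ∨ □◇◇q) is false.
    At c: □s requires s at every successor {c}.
      At c: s is true.
    So □s is true at c.
    At c: ◇r is false, □◇◇q is false, so ◇r ∨ □◇◇q is false.
      At c: ◇r requires r at some successor in {c}.
        At c: r is false.
      So ◇r is false at c.
      At c: □◇◇q requires ◇◇q at every successor {c}.
        ◇◇q fails at c, so □◇◇q is false at c.
Satisfying worlds: {a, b}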